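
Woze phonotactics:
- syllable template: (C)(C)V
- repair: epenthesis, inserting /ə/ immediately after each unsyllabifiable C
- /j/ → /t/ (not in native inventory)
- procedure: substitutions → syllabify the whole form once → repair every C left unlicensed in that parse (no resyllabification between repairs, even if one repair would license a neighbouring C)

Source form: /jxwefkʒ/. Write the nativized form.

Substitution: /j/ → /t/, giving /txwefkʒ/.
Under (C)(C)V, the unsyllabifiable consonants are /t/, /f/, /k/, /ʒ/ (no codas are permitted; onsets may contain at most 2 consonants).
Inserting the epenthetic vowel yields /t/ → /tə/, /f/ → /fə/, /k/ → /kə/, /ʒ/ → /ʒə/.

təxwefəkəʒə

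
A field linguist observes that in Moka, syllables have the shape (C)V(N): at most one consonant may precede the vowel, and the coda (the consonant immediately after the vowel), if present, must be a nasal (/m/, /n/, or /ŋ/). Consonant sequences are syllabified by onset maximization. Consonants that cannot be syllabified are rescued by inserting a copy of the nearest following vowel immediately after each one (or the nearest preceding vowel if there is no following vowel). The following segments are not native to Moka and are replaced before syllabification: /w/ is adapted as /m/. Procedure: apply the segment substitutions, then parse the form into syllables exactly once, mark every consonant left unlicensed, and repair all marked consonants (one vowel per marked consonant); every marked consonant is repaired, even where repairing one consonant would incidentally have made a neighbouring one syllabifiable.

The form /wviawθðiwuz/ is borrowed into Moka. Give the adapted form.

miviamθiðimuzu

Substitution: /w/ → /m/, giving /mviamθðimuz/.
The consonants /m/, /θ/, /z/ cannot be parsed into a legal (C)V(N) syllable (only a nasal (/m/, /n/, or /ŋ/) is licensed in coda position; onsets are limited to one consonant).
Each unlicensed consonant becomes the onset of a new syllable: /m/ → /mi/, /θ/ → /θi/, /z/ → /zu/.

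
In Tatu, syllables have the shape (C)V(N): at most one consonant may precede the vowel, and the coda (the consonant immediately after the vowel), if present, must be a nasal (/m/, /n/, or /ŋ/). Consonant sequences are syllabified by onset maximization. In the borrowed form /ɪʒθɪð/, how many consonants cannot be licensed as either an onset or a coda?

2

The consonants /ʒ/, /ð/ cannot be parsed into a legal (C)V(N) syllable (only a nasal (/m/, /n/, or /ŋ/) is licensed in coda position; onsets are limited to one consonant).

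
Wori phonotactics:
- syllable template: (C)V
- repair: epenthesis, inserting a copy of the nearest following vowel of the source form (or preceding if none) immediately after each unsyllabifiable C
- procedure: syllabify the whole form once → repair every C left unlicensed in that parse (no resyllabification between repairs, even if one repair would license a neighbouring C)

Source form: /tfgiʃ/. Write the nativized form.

The consonants /t/, /f/, /ʃ/ cannot be parsed into a legal (C)V syllable (no codas are permitted; onsets are limited to one consonant).
Each unlicensed consonant becomes the onset of a new syllable: /t/ → /ti/, /f/ → /fi/, /ʃ/ → /ʃi/.

tifigiʃi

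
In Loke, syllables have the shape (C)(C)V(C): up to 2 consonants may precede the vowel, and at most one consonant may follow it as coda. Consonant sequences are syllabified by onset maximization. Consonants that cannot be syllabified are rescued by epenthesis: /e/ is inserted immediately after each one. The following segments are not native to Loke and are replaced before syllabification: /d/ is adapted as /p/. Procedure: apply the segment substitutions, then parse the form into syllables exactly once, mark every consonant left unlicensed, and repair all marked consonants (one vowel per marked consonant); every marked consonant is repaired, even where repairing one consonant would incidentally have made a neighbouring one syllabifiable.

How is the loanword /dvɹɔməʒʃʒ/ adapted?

Substitution: /d/ → /p/, giving /pvɹɔməʒʃʒ/.
Syllabifying with onset maximization leaves /p/, /ʃ/, /ʒ/ stranded (at most one coda consonant is licensed; onsets may contain at most 2 consonants).
Inserting the epenthetic vowel yields /p/ → /pe/, /ʃ/ → /ʃe/, /ʒ/ → /ʒe/.

pevɹɔməʒʃeʒe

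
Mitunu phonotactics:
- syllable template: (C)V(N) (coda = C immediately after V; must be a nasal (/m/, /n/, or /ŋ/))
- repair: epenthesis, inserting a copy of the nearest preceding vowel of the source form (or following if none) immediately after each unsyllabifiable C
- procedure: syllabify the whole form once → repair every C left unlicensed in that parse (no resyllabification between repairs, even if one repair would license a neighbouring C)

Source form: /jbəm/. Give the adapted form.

jəbəm

Syllabifying with onset maximization leaves /j/ stranded (only a nasal (/m/, /n/, or /ŋ/) is licensed in coda position; onsets are limited to one consonant).
Inserting the epenthetic vowel yields /j/ → /jə/.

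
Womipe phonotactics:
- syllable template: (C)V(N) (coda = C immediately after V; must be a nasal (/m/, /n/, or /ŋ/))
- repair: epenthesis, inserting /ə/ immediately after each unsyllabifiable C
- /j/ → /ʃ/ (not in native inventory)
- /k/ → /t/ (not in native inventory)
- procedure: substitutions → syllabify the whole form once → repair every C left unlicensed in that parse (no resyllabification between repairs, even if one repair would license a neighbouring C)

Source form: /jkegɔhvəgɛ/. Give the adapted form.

Substitution: /j/ → /ʃ/, /k/ → /t/, giving /ʃtegɔhvəgɛ/.
The consonants /ʃ/, /h/ cannot be parsed into a legal (C)V(N) syllable (only a nasal (/m/, /n/, or /ŋ/) is licensed in coda position; onsets are limited to one consonant).
Each unlicensed consonant becomes the onset of a new syllable: /ʃ/ → /ʃə/, /h/ → /hə/.

ʃətegɔhəvəgɛ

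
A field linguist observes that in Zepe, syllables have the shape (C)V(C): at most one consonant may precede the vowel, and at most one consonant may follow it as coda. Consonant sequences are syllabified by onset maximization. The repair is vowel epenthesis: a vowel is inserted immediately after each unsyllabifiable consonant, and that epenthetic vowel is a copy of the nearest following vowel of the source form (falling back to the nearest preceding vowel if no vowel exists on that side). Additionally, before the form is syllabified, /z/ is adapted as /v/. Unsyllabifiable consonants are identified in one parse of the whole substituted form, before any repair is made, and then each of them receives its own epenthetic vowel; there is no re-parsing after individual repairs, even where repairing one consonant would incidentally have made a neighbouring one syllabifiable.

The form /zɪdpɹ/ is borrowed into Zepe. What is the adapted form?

Substitution: /z/ → /v/, giving /vɪdpɹ/.
The consonants /p/, /ɹ/ cannot be parsed into a legal (C)V(C) syllable (at most one coda consonant is licensed; onsets are limited to one consonant).
Inserting the epenthetic vowel yields /p/ → /pɪ/, /ɹ/ → /ɹɪ/.

vɪdpɪɹɪ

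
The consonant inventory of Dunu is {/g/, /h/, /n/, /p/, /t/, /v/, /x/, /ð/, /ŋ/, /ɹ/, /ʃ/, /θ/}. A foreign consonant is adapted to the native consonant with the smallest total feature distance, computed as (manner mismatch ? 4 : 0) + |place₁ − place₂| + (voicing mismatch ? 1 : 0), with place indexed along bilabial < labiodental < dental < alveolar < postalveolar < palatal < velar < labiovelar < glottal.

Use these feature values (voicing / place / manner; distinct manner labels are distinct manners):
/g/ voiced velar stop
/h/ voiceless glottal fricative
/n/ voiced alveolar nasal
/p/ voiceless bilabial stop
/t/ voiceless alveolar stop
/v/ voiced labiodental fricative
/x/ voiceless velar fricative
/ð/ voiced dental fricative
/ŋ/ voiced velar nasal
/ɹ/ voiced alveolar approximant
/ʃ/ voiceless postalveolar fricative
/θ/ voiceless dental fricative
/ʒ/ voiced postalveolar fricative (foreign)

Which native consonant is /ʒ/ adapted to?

ʃ

/ʃ/ is closest: same manner (fricative), place distance 0 (postalveolar→postalveolar), voicing differs (+1); total 1. Next closest is /ð/ at distance 2.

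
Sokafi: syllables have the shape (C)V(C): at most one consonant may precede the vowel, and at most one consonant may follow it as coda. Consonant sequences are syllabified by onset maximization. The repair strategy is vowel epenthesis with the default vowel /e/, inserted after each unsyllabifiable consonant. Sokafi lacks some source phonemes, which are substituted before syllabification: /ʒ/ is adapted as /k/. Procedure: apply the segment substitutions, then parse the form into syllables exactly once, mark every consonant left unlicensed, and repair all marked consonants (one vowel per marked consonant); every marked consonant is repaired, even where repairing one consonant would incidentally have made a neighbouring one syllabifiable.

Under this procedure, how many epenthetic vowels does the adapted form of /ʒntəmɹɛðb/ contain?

3

After substitution the input is /kntəmɹɛðb/.
The unsyllabifiable consonants are /k/, /n/, /b/; each receives one epenthetic vowel.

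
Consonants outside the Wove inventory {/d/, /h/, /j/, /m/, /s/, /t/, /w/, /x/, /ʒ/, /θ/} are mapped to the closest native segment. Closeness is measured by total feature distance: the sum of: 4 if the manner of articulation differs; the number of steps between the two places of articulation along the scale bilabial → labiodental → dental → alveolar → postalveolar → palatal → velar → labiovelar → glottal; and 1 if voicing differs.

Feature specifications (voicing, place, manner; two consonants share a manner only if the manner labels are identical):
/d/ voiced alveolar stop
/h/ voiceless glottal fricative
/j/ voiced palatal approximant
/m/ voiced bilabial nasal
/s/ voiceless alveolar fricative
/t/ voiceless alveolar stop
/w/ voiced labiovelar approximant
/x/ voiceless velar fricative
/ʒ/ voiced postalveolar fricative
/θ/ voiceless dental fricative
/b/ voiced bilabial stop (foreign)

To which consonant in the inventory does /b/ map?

d

/d/ is closest: same manner (stop), place distance 3 (bilabial→alveolar), same voicing; total 3. Next closest is /m/ at distance 4.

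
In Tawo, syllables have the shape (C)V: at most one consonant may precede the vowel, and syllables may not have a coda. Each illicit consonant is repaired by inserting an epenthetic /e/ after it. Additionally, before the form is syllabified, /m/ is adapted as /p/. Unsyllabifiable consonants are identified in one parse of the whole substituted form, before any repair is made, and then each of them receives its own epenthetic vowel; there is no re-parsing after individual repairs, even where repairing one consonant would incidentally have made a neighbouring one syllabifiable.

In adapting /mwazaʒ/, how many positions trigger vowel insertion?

2

After substitution the input is /pwazaʒ/.
The unsyllabifiable consonants are /p/, /ʒ/; each receives one epenthetic vowel.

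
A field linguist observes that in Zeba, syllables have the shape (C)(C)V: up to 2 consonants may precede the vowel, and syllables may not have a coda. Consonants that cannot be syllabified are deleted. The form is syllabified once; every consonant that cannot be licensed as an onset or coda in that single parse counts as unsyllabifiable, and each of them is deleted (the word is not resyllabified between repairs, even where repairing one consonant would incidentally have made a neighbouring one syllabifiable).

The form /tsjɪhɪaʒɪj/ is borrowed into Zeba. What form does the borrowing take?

sjɪhɪaʒɪ

The consonants /t/, /j/ cannot be parsed into a legal (C)(C)V syllable (no codas are permitted; onsets may contain at most 2 consonants).
Each unlicensed consonant is deleted: /t/, /j/.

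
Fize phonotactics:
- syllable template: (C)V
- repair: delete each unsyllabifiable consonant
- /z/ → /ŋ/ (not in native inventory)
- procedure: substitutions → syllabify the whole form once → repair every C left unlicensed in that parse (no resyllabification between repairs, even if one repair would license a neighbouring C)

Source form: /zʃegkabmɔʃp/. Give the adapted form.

Substitution: /z/ → /ŋ/, giving /ŋʃegkabmɔʃp/.
Under (C)V, the unsyllabifiable consonants are /ŋ/, /g/, /b/, /ʃ/, /p/ (no codas are permitted; onsets are limited to one consonant).
Deleting the stranded consonants removes /ŋ/, /g/, /b/, /ʃ/, /p/.

ʃekamɔ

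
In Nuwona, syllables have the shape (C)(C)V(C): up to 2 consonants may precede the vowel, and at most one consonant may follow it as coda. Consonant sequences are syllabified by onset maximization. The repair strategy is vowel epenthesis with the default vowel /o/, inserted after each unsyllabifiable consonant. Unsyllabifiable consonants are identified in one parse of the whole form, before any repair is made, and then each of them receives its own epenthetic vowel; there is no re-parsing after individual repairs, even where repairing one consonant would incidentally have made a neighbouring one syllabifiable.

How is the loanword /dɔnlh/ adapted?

Syllabifying with onset maximization leaves /l/, /h/ stranded (at most one coda consonant is licensed; onsets may contain at most 2 consonants).
Epenthesis after each stranded consonant: /l/ → /lo/, /h/ → /ho/.

dɔnloho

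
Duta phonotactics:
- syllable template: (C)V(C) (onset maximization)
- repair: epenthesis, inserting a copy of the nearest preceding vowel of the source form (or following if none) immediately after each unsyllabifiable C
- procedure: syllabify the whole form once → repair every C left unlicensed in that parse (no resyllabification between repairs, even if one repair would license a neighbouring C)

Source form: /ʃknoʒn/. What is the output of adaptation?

ʃokonoʒno

Syllabifying with onset maximization leaves /ʃ/, /k/, /n/ stranded (at most one coda consonant is licensed; onsets are limited to one consonant).
Inserting the epenthetic vowel yields /ʃ/ → /ʃo/, /k/ → /ko/, /n/ → /no/.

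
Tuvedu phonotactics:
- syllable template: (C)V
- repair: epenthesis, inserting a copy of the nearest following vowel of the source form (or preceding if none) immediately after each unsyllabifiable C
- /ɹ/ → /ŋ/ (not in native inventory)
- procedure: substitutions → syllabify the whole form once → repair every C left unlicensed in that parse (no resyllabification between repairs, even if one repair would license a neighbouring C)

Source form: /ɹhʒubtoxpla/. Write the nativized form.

ŋuhuʒubotoxapala

Substitution: /ɹ/ → /ŋ/, giving /ŋhʒubtoxpla/.
The consonants /ŋ/, /h/, /b/, /x/, /p/ cannot be parsed into a legal (C)V syllable (no codas are permitted; onsets are limited to one consonant).
Each unlicensed consonant becomes the onset of a new syllable: /ŋ/ → /ŋu/, /h/ → /hu/, /b/ → /bo/, /x/ → /xa/, /p/ → /pa/.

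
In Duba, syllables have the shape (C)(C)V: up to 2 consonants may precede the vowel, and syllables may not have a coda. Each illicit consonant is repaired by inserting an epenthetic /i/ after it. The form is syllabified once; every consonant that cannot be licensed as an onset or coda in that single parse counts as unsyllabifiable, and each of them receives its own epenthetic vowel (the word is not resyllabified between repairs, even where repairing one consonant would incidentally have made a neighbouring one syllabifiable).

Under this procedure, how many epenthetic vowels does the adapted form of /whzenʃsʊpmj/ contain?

5

The unsyllabifiable consonants are /w/, /n/, /p/, /m/, /j/; each receives one epenthetic vowel.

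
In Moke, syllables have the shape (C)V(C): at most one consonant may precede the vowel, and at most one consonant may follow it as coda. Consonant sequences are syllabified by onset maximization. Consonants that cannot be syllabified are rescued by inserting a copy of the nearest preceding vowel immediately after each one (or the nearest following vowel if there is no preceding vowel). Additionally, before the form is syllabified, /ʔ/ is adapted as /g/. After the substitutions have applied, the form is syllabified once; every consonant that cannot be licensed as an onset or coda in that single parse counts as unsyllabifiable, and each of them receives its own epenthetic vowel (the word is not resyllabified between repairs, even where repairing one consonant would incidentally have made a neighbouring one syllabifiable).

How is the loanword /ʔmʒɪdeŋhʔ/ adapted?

gɪmɪʒɪdeŋhege

Substitution: /ʔ/ → /g/, giving /gmʒɪdeŋhg/.
The consonants /g/, /m/, /h/, /g/ cannot be parsed into a legal (C)V(C) syllable (at most one coda consonant is licensed; onsets are limited to one consonant).
Epenthesis after each stranded consonant: /g/ → /gɪ/, /m/ → /mɪ/, /h/ → /he/, /g/ → /ge/.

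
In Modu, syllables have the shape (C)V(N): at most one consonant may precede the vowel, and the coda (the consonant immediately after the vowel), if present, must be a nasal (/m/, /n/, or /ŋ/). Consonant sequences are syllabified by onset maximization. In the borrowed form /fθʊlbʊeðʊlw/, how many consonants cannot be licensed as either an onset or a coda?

4

Syllabifying with onset maximization leaves /f/, /l/, /l/, /w/ stranded (only a nasal (/m/, /n/, or /ŋ/) is licensed in coda position; onsets are limited to one consonant).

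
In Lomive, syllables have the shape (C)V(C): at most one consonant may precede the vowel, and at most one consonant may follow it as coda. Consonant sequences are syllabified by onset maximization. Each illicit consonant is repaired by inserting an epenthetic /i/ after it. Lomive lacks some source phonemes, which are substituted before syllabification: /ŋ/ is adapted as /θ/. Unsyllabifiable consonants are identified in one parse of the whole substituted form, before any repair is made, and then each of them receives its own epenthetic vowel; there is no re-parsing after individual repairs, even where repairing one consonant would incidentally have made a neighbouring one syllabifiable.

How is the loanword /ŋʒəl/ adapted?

Substitution: /ŋ/ → /θ/, giving /θʒəl/.
Syllabifying with onset maximization leaves /θ/ stranded (at most one coda consonant is licensed; onsets are limited to one consonant).
Each unlicensed consonant becomes the onset of a new syllable: /θ/ → /θi/.

θiʒəl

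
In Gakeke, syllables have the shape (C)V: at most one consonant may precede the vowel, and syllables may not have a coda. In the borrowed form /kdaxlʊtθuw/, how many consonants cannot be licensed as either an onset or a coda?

4

The consonants /k/, /x/, /t/, /w/ cannot be parsed into a legal (C)V syllable (no codas are permitted; onsets are limited to one consonant).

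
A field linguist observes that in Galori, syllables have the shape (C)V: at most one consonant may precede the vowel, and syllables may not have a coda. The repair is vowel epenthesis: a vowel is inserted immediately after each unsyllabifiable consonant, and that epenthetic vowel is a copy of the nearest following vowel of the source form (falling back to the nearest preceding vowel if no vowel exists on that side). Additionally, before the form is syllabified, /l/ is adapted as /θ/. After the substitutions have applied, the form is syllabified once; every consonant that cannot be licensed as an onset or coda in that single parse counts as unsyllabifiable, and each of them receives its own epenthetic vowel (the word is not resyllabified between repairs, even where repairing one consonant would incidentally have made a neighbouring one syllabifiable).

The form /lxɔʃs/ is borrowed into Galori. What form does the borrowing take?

Substitution: /l/ → /θ/, giving /θxɔʃs/.
Under (C)V, the unsyllabifiable consonants are /θ/, /ʃ/, /s/ (no codas are permitted; onsets are limited to one consonant).
Each unlicensed consonant becomes the onset of a new syllable: /θ/ → /θɔ/, /ʃ/ → /ʃɔ/, /s/ → /sɔ/.

θɔxɔʃɔsɔ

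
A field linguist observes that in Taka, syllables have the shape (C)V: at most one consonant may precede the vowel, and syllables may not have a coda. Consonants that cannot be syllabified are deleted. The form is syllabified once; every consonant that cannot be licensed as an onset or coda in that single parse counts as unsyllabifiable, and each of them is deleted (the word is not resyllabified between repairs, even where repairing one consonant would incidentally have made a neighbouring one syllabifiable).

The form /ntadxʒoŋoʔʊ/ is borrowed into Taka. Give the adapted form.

Under (C)V, the unsyllabifiable consonants are /n/, /d/, /x/ (no codas are permitted; onsets are limited to one consonant).
Deleting the stranded consonants removes /n/, /d/, /x/.

taʒoŋoʔʊ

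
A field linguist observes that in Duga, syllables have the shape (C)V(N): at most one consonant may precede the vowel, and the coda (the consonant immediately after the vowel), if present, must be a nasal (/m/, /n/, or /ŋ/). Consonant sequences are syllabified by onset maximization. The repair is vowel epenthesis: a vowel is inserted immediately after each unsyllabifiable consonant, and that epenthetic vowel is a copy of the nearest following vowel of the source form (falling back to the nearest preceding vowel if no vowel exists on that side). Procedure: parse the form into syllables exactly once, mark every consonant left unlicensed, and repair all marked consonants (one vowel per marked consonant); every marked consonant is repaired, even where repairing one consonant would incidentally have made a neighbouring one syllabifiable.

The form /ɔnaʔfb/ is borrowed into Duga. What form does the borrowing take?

ɔnaʔafaba

The consonants /ʔ/, /f/, /b/ cannot be parsed into a legal (C)V(N) syllable (only a nasal (/m/, /n/, or /ŋ/) is licensed in coda position; onsets are limited to one consonant).
Epenthesis after each stranded consonant: /ʔ/ → /ʔa/, /f/ → /fa/, /b/ → /ba/.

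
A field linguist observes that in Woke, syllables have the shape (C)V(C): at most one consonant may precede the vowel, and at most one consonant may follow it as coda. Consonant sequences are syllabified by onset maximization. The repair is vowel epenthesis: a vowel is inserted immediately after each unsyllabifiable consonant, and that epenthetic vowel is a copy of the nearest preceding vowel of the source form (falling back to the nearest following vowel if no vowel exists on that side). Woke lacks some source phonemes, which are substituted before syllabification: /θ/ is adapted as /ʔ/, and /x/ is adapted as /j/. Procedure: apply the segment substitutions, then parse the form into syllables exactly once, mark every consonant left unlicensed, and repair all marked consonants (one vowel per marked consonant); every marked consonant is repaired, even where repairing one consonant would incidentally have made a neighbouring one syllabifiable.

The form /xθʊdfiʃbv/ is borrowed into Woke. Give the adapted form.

jʊʔʊdfiʃbivi

Substitution: /x/ → /j/, /θ/ → /ʔ/, giving /jʔʊdfiʃbv/.
Under (C)V(C), the unsyllabifiable consonants are /j/, /b/, /v/ (at most one coda consonant is licensed; onsets are limited to one consonant).
Epenthesis after each stranded consonant: /j/ → /jʊ/, /b/ → /bi/, /v/ → /vi/.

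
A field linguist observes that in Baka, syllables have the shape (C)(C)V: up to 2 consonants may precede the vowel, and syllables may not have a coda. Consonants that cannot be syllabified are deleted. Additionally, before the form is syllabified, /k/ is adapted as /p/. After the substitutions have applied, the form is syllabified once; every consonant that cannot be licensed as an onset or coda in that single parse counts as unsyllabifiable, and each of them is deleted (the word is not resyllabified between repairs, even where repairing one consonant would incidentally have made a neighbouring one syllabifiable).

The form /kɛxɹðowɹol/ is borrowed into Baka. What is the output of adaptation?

Substitution: /k/ → /p/, giving /pɛxɹðowɹol/.
Under (C)(C)V, the unsyllabifiable consonants are /x/, /l/ (no codas are permitted; onsets may contain at most 2 consonants).
Deletion applies to /x/, /l/.

pɛɹðowɹo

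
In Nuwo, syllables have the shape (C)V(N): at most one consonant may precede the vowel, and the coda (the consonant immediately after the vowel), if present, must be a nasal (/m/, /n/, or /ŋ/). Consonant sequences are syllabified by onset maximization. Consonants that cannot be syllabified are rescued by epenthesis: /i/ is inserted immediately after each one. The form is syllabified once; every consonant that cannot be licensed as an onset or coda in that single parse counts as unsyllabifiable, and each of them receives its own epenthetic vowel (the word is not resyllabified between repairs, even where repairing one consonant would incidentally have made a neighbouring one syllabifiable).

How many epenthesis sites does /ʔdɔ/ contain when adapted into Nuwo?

The unsyllabifiable consonants are /ʔ/; each receives one epenthetic vowel.

1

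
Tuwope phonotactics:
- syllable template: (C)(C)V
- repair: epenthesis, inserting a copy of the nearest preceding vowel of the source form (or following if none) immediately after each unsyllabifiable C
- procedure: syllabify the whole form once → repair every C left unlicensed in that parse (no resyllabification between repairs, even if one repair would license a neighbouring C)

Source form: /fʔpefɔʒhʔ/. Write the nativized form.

feʔpefɔʒɔhɔʔɔ

The consonants /f/, /ʒ/, /h/, /ʔ/ cannot be parsed into a legal (C)(C)V syllable (no codas are permitted; onsets may contain at most 2 consonants).
Epenthesis after each stranded consonant: /f/ → /fe/, /ʒ/ → /ʒɔ/, /h/ → /hɔ/, /ʔ/ → /ʔɔ/.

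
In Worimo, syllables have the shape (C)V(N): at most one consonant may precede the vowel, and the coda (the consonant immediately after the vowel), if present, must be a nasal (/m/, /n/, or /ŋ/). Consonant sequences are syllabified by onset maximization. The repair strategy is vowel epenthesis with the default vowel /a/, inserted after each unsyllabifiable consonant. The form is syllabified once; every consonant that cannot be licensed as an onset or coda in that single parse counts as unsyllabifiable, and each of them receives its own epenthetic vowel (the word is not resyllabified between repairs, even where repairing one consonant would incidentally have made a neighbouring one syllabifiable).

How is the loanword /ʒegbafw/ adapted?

ʒegabafawa

Under (C)V(N), the unsyllabifiable consonants are /g/, /f/, /w/ (only a nasal (/m/, /n/, or /ŋ/) is licensed in coda position; onsets are limited to one consonant).
Each unlicensed consonant becomes the onset of a new syllable: /g/ → /ga/, /f/ → /fa/, /w/ → /wa/.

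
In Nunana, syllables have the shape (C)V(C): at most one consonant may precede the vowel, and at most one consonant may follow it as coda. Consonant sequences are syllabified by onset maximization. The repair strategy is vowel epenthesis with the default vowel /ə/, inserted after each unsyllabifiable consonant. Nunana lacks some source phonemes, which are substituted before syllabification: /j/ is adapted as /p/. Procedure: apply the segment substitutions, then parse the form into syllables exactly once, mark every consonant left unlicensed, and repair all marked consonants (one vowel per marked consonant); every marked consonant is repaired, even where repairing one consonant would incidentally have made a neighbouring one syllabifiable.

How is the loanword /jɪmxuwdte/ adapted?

Substitution: /j/ → /p/, giving /pɪmxuwdte/.
Under (C)V(C), the unsyllabifiable consonants are /d/ (at most one coda consonant is licensed; onsets are limited to one consonant).
Each unlicensed consonant becomes the onset of a new syllable: /d/ → /də/.

pɪmxuwdəte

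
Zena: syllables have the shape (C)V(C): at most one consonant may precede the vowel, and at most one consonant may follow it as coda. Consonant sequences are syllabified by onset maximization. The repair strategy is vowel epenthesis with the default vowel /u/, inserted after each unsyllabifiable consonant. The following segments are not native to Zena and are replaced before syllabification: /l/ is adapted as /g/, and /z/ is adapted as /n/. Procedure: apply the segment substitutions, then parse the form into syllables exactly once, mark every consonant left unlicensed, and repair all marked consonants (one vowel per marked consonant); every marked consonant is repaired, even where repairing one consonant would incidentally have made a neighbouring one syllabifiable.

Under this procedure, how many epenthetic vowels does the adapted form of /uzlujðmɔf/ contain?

After substitution the input is /ungujðmɔf/.
The unsyllabifiable consonants are /ð/; each receives one epenthetic vowel.

1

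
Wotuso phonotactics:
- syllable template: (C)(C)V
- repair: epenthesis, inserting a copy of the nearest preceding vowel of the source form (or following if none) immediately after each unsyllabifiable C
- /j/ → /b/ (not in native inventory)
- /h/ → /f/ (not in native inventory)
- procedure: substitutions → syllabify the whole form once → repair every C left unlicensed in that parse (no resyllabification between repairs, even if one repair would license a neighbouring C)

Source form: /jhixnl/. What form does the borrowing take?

Substitution: /j/ → /b/, /h/ → /f/, giving /bfixnl/.
The consonants /x/, /n/, /l/ cannot be parsed into a legal (C)(C)V syllable (no codas are permitted; onsets may contain at most 2 consonants).
Epenthesis after each stranded consonant: /x/ → /xi/, /n/ → /ni/, /l/ → /li/.

bfixinili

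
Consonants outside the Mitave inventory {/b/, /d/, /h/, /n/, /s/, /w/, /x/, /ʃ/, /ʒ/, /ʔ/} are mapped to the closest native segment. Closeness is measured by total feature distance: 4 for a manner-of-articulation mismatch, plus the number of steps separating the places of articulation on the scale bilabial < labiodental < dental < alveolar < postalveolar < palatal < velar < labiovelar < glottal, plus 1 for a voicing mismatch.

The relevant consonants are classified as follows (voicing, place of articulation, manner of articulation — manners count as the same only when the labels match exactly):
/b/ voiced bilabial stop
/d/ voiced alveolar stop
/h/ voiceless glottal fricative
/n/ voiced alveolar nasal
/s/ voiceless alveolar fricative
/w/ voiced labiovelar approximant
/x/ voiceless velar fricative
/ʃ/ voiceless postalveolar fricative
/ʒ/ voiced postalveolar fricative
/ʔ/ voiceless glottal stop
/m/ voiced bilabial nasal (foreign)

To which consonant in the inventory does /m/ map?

n

/n/ is closest: same manner (nasal), place distance 3 (bilabial→alveolar), same voicing; total 3. Next closest is /b/ at distance 4.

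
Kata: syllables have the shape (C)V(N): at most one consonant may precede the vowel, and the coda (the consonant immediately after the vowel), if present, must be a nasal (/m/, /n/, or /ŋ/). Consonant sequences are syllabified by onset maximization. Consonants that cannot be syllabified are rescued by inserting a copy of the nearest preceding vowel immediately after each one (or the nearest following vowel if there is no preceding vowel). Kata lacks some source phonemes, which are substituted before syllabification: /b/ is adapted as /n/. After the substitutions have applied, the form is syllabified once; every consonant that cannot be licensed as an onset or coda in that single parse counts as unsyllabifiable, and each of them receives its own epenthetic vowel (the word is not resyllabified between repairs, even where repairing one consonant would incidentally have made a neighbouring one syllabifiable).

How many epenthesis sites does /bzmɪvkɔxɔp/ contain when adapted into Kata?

After substitution the input is /nzmɪvkɔxɔp/.
The unsyllabifiable consonants are /n/, /z/, /v/, /p/; each receives one epenthetic vowel.

4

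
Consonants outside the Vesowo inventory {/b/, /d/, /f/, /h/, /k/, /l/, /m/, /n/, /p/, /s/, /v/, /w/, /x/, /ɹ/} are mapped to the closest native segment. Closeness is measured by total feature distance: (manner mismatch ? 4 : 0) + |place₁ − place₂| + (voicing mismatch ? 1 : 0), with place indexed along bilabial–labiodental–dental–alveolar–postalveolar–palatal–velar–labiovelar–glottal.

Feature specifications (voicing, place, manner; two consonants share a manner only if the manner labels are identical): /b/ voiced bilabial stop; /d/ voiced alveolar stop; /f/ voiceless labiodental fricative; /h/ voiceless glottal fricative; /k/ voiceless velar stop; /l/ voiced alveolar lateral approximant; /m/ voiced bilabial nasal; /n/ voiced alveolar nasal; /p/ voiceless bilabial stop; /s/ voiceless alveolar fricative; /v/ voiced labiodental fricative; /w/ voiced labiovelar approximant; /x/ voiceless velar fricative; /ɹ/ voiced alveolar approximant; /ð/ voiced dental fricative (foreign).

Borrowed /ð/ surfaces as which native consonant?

v

/v/ is closest: same manner (fricative), place distance 1 (dental→labiodental), same voicing; total 1. Next closest is /f/ at distance 2.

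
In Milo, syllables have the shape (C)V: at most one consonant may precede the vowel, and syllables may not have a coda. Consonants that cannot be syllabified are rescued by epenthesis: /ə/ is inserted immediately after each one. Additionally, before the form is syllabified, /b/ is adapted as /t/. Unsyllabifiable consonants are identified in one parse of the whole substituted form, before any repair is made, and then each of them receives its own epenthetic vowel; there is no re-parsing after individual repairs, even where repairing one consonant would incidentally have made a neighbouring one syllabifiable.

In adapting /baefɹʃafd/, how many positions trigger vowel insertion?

After substitution the input is /taefɹʃafd/.
The unsyllabifiable consonants are /f/, /ɹ/, /f/, /d/; each receives one epenthetic vowel.

4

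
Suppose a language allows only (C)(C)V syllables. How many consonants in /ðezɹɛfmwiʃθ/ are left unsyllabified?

3

The consonants /f/, /ʃ/, /θ/ cannot be parsed into a legal (C)(C)V syllable (no codas are permitted; onsets may contain at most 2 consonants).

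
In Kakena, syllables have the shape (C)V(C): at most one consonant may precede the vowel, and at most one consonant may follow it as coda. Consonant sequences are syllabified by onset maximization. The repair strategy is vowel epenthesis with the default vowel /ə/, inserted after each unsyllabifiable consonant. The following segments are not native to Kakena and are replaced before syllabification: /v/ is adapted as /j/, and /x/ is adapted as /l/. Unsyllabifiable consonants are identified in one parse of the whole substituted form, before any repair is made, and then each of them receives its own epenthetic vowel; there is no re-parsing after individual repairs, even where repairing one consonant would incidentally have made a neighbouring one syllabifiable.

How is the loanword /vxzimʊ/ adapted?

jələzimʊ

Substitution: /v/ → /j/, /x/ → /l/, giving /jlzimʊ/.
Under (C)V(C), the unsyllabifiable consonants are /j/, /l/ (at most one coda consonant is licensed; onsets are limited to one consonant).
Epenthesis after each stranded consonant: /j/ → /jə/, /l/ → /lə/.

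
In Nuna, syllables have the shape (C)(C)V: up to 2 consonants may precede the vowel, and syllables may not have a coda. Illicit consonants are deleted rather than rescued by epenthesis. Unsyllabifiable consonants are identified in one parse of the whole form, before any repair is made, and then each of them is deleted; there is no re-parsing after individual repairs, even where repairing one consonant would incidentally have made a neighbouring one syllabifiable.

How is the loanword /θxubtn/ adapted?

Syllabifying with onset maximization leaves /b/, /t/, /n/ stranded (no codas are permitted; onsets may contain at most 2 consonants).
Each unlicensed consonant is deleted: /b/, /t/, /n/.

θxu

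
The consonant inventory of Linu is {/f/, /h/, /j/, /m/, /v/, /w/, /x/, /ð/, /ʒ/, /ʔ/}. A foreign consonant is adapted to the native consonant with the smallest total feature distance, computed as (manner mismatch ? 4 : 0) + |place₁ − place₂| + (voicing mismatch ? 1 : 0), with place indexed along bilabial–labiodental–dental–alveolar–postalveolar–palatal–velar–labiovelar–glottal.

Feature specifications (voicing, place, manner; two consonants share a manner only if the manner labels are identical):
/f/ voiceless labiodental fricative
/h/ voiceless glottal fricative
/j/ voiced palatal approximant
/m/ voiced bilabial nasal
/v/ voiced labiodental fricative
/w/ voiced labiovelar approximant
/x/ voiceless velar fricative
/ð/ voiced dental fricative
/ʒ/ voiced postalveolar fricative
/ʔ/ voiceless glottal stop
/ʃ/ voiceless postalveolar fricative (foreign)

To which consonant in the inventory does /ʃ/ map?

/ʒ/ is closest: same manner (fricative), place distance 0 (postalveolar→postalveolar), voicing differs (+1); total 1. Next closest is /x/ at distance 2.

ʒ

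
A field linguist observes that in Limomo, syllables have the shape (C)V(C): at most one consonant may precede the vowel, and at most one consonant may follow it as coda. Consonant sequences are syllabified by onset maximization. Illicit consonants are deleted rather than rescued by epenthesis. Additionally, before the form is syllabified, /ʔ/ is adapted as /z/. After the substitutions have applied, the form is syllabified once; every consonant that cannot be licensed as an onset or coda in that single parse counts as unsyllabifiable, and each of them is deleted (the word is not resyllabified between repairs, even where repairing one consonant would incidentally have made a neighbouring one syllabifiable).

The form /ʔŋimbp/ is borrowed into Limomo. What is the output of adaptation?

Substitution: /ʔ/ → /z/, giving /zŋimbp/.
The consonants /z/, /b/, /p/ cannot be parsed into a legal (C)V(C) syllable (at most one coda consonant is licensed; onsets are limited to one consonant).
Deleting the stranded consonants removes /z/, /b/, /p/.

ŋim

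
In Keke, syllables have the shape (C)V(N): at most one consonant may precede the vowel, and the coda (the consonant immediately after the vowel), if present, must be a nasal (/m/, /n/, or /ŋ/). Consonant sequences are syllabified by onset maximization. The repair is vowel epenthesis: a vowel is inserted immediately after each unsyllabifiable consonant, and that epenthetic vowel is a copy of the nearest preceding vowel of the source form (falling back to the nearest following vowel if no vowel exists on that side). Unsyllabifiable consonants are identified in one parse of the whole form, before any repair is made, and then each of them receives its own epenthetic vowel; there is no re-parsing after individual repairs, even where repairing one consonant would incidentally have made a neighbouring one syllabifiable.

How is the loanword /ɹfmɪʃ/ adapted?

ɹɪfɪmɪʃɪ

Syllabifying with onset maximization leaves /ɹ/, /f/, /ʃ/ stranded (only a nasal (/m/, /n/, or /ŋ/) is licensed in coda position; onsets are limited to one consonant).
Inserting the epenthetic vowel yields /ɹ/ → /ɹɪ/, /f/ → /fɪ/, /ʃ/ → /ʃɪ/.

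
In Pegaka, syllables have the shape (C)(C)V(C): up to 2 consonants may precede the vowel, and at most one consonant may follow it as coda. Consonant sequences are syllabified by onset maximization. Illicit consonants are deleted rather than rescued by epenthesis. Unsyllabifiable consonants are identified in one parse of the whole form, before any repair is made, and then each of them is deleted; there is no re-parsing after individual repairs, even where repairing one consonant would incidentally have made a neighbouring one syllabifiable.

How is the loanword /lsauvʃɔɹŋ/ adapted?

lsauvʃɔɹ

Under (C)(C)V(C), the unsyllabifiable consonants are /ŋ/ (at most one coda consonant is licensed; onsets may contain at most 2 consonants).
Deleting the stranded consonants removes /ŋ/.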